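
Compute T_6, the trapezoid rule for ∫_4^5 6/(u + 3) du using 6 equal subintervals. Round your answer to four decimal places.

Δu = (5 − 4)/6 = 1/6.
f(4) = 6/7, f(25/6) = 36/43, f(13/3) = 9/11, f(4.5) = 0.8, f(14/3) = 18/23, f(29/6) = 36/47, f(5) = 0.75.
T_6 = (Δu/2)·[f(u_0) + 2f(u_1) + ... + 2f(u_{5}) + f(u_6)].
Sum ≈ 0.8013.

0.8013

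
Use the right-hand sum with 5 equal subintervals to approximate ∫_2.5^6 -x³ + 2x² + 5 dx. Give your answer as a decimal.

-215.53

Δx = (6 − 2.5)/5 = 0.7.
Right endpoints: 3.2, 3.9, 4.6, 5.3, 6.
f(3.2) = -7.288, f(3.9) = -23.899, f(4.6) = -50.016, f(5.3) = -87.697, f(6) = -139.
Sum = Δx · [f(3.2) + f(3.9) + f(4.6) + f(5.3) + f(6)].
Sum = -215.53.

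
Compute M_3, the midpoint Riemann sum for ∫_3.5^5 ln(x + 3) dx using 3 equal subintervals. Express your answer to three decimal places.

2.969

Δx = (5 − 3.5)/3 = 0.5.
Midpoints: 3.75, 4.25, 4.75.
f(3.75) ≈ 1.910, f(4.25) ≈ 1.981, f(4.75) ≈ 2.048.
Sum = Δx · [f(3.75) + f(4.25) + f(4.75)].
Sum ≈ 2.969.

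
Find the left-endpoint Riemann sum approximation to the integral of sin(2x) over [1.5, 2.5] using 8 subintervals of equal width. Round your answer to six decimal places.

-0.564754

Δx = (2.5 − 1.5)/8 = 0.125.
Left endpoints: 1.5, 1.625, 1.75, 1.875, 2, 2.125, 2.25, 2.375.
f(1.5) ≈ 0.141120, f(1.625) ≈ -0.108195, f(1.75) ≈ -0.350783, f(1.875) ≈ -0.571561, f(2) ≈ -0.756802, f(2.125) ≈ -0.894989, f(2.25) ≈ -0.977530, f(2.375) ≈ -0.999293.
Sum = Δx · [f(1.5) + f(1.625) + f(1.75) + ...].
Sum ≈ -0.564754.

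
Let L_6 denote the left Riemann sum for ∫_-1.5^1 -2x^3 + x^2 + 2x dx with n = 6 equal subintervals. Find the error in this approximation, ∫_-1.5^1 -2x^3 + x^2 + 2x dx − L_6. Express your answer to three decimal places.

Exact integral: ∫_-1.5^1 f(x) dx ≈ 2.23958.
L_6 ≈ 3.46209.
Error ≈ 2.23958 − 3.46209 ≈ -1.223.

-1.223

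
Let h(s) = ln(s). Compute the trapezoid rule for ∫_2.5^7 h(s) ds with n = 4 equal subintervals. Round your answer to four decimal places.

6.8038

Δs = (7 − 2.5)/4 = 1.125.
h(2.5) ≈ 0.9163, h(3.625) ≈ 1.2879, h(4.75) ≈ 1.5581, h(5.875) ≈ 1.7707, h(7) ≈ 1.9459.
T_4 = (Δs/2)·[h(s_0) + 2h(s_1) + 2h(s_2) + 2h(s_3) + h(s_4)].
Sum ≈ 6.8038.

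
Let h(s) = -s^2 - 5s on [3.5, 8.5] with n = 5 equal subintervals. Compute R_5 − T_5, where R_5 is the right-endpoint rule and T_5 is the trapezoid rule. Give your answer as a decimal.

-42.5

R_5 = -383.75.
T_5 = -341.25.
R_5 − T_5 = -42.5.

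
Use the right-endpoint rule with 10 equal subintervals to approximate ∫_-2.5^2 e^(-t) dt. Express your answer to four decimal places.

Δt = (2 − (-2.5))/10 = 0.45.
Right endpoints: -2.05, -1.6, -1.15, -0.7, -0.25, 0.2, 0.65, 1.1, 1.55, 2.
f(-2.05) ≈ 7.7679, f(-1.6) ≈ 4.9530, f(-1.15) ≈ 3.1582, f(-0.7) ≈ 2.0138, f(-0.25) ≈ 1.2840, f(0.2) ≈ 0.8187, f(0.65) ≈ 0.5220, f(1.1) ≈ 0.3329, f(1.55) ≈ 0.2122, f(2) ≈ 0.1353.
Sum = Δt · [f(-2.05) + f(-1.6) + f(-1.15) + ...].
Sum ≈ 9.5392.

9.5392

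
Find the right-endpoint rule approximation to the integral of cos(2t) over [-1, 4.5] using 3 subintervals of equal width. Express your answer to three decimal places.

Δt = (4.5 − (-1))/3 = 11/6.
Right endpoints: 5/6, 8/3, 4.5.
f(5/6) ≈ -0.096, f(8/3) ≈ 0.582, f(4.5) ≈ -0.911.
Sum = Δt · [f(5/6) + f(8/3) + f(4.5)].
Sum ≈ -0.779.

-0.779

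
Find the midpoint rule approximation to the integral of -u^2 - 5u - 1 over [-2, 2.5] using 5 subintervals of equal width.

-17.69625

Δu = (2.5 − (-2))/5 = 0.9.
Midpoints: -1.55, -0.65, 0.25, 1.15, 2.05.
f(-1.55) = 4.3475, f(-0.65) = 1.8275, f(0.25) = -2.3125, f(1.15) = -8.0725, f(2.05) = -15.4525.
Sum = Δu · [f(-1.55) + f(-0.65) + f(0.25) + f(1.15) + f(2.05)].
Sum = -17.69625.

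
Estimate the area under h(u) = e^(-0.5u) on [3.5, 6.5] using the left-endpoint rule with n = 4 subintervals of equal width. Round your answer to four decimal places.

Δu = (6.5 − 3.5)/4 = 0.75.
Left endpoints: 3.5, 4.25, 5, 5.75.
h(3.5) ≈ 0.1738, h(4.25) ≈ 0.1194, h(5) ≈ 0.0821, h(5.75) ≈ 0.0564.
Sum = Δu · [h(3.5) + h(4.25) + h(5) + h(5.75)].
Sum ≈ 0.3238.

0.3238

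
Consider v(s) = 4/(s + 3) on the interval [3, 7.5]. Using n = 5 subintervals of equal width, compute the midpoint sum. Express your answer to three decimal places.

Δs = (7.5 − 3)/5 = 0.9.
Midpoints: 3.45, 4.35, 5.25, 6.15, 7.05.
v(3.45) = 80/129, v(4.35) = 80/147, v(5.25) = 16/33, v(6.15) = 80/183, v(7.05) = 80/201.
Sum = Δs · [v(3.45) + v(4.35) + v(5.25) + v(6.15) + v(7.05)].
Sum ≈ 2.236.

2.236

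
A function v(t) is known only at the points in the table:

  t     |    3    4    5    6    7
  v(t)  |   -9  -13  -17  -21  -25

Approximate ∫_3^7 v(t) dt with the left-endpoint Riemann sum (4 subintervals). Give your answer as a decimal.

Δt = 1.
Sum = 1·[(-9) + (-13) + (-17) + (-21)] = -60.

-60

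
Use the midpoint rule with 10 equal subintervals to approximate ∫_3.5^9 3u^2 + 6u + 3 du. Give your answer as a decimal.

908.4590625

Δu = (9 − 3.5)/10 = 0.55.
Midpoints: 3.775, 4.325, 4.875, 5.425, 5.975, 6.525, 7.075, 7.625, 8.175, 8.725.
f(3.775) = 68.401875, f(4.325) = 85.066875, f(4.875) = 103.546875, f(5.425) = 123.841875, f(5.975) = 145.951875, f(6.525) = 169.876875, f(7.075) = 195.616875, f(7.625) = 223.171875, f(8.175) = 252.541875, f(8.725) = 283.726875.
Sum = Δu · [f(3.775) + f(4.325) + f(4.875) + ...].
Sum = 908.4590625.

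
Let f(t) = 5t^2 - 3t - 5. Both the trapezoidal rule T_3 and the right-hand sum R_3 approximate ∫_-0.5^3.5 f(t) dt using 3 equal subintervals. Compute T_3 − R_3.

T_3 ≈ 39.59259259.
R_3 ≈ 71.59259259.
T_3 − R_3 = -32.

-32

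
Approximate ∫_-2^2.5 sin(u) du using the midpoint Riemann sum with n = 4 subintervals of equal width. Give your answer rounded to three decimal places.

Δu = (2.5 − (-2))/4 = 1.125.
Midpoints: -1.4375, -0.3125, 0.8125, 1.9375.
f(-1.4375) ≈ -0.991, f(-0.3125) ≈ -0.307, f(0.8125) ≈ 0.726, f(1.9375) ≈ 0.934.
Sum = Δu · [f(-1.4375) + f(-0.3125) + f(0.8125) + f(1.9375)].
Sum ≈ 0.406.

0.406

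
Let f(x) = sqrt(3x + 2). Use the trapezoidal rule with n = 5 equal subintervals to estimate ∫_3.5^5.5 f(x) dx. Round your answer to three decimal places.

Δx = (5.5 − 3.5)/5 = 0.4.
f(3.5) ≈ 3.536, f(3.9) ≈ 3.701, f(4.3) ≈ 3.860, f(4.7) ≈ 4.012, f(5.1) ≈ 4.159, f(5.5) ≈ 4.301.
T_5 = (Δx/2)·[f(x_0) + 2f(x_1) + ... + 2f(x_{4}) + f(x_5)].
Sum ≈ 7.861.

7.861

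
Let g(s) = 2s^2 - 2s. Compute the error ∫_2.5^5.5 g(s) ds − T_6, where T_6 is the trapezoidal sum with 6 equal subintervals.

-0.25

Exact integral: ∫_2.5^5.5 g(s) ds = 76.5.
T_6 = 76.75.
Error = 76.5 − 76.75 = -0.25.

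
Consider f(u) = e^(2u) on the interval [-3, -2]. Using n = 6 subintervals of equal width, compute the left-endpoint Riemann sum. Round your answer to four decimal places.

0.0067

Δu = (-2 − (-3))/6 = 1/6.
Left endpoints: -3, -17/6, -8/3, -2.5, -7/3, -13/6.
f(-3) ≈ 0.0025, f(-17/6) ≈ 0.0035, f(-8/3) ≈ 0.0048, f(-2.5) ≈ 0.0067, f(-7/3) ≈ 0.0094, f(-13/6) ≈ 0.0131.
Sum = Δu · [f(-3) + f(-17/6) + f(-8/3) + ...].
Sum ≈ 0.0067.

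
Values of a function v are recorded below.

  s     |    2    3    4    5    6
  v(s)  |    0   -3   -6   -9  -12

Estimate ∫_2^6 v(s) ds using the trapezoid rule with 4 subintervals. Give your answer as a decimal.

Δs = 1.
T_4 = (1/2)·[0 + 2·(-3) + 2·(-6) + 2·(-9) + (-12)] = -24.

-24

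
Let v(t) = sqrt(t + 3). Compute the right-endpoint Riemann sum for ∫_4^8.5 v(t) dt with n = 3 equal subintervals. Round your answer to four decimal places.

Δt = (8.5 − 4)/3 = 1.5.
Right endpoints: 5.5, 7, 8.5.
v(5.5) ≈ 2.9155, v(7) ≈ 3.1623, v(8.5) ≈ 3.3912.
Sum = Δt · [v(5.5) + v(7) + v(8.5)].
Sum ≈ 14.2034.

14.2034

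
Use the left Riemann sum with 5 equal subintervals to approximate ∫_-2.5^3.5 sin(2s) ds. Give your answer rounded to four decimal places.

0.0715

Δs = (3.5 − (-2.5))/5 = 1.2.
Left endpoints: -2.5, -1.3, -0.1, 1.1, 2.3.
f(-2.5) ≈ 0.9589, f(-1.3) ≈ -0.5155, f(-0.1) ≈ -0.1987, f(1.1) ≈ 0.8085, f(2.3) ≈ -0.9937.
Sum = Δs · [f(-2.5) + f(-1.3) + f(-0.1) + f(1.1) + f(2.3)].
Sum ≈ 0.0715.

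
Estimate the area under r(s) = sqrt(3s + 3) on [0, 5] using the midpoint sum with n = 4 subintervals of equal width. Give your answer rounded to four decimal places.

Δs = (5 − 0)/4 = 1.25.
Midpoints: 0.625, 1.875, 3.125, 4.375.
r(0.625) ≈ 2.2079, r(1.875) ≈ 2.9368, r(3.125) ≈ 3.5178, r(4.375) ≈ 4.0156.
Sum = Δs · [r(0.625) + r(1.875) + r(3.125) + r(4.375)].
Sum ≈ 15.8477.

15.8477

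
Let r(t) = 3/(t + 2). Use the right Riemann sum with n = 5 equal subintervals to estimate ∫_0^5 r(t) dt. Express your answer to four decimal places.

Δt = (5 − 0)/5 = 1.
Right endpoints: 1, 2, 3, 4, 5.
r(1) = 1, r(2) = 0.75, r(3) = 0.6, r(4) = 0.5, r(5) = 3/7.
Sum = Δt · [r(1) + r(2) + r(3) + r(4) + r(5)].
Sum ≈ 3.2786.

3.2786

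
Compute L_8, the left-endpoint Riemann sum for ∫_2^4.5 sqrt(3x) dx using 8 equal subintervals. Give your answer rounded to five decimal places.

7.56369

Δx = (4.5 − 2)/8 = 0.3125.
Left endpoints: 2, 2.3125, 2.625, 2.9375, 3.25, 3.5625, 3.875, 4.1875.
f(2) ≈ 2.44949, f(2.3125) ≈ 2.63391, f(2.625) ≈ 2.80624, f(2.9375) ≈ 2.96859, f(3.25) ≈ 3.12250, f(3.5625) ≈ 3.26917, f(3.875) ≈ 3.40955, f(4.1875) ≈ 3.54436.
Sum = Δx · [f(2) + f(2.3125) + f(2.625) + ...].
Sum ≈ 7.56369.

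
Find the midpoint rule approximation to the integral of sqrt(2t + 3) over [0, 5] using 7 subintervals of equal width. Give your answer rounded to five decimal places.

13.89833

Δt = (5 − 0)/7 = 5/7.
Midpoints: 5/14, 15/14, 25/14, 2.5, 45/14, 55/14, 65/14.
f(5/14) ≈ 1.92725, f(15/14) ≈ 2.26779, f(25/14) ≈ 2.56348, f(2.5) ≈ 2.82843, f(45/14) ≈ 3.07060, f(55/14) ≈ 3.29502, f(65/14) ≈ 3.50510.
Sum = Δt · [f(5/14) + f(15/14) + f(25/14) + ...].
Sum ≈ 13.89833.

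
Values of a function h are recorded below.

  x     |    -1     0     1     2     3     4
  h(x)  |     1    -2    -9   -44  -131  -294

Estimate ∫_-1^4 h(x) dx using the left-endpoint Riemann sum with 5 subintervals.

-185

Δx = 1.
Sum = 1·[1 + (-2) + (-9) + (-44) + (-131)] = -185.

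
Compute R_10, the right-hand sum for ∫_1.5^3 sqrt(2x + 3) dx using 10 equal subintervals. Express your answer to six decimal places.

4.142168

Δx = (3 − 1.5)/10 = 0.15.
Right endpoints: 1.65, 1.8, 1.95, 2.1, 2.25, 2.4, 2.55, 2.7, 2.85, 3.
f(1.65) ≈ 2.509980, f(1.8) ≈ 2.569047, f(1.95) ≈ 2.626785, f(2.1) ≈ 2.683282, f(2.25) ≈ 2.738613, f(2.4) ≈ 2.792848, f(2.55) ≈ 2.846050, f(2.7) ≈ 2.898275, f(2.85) ≈ 2.949576, f(3) ≈ 3.000000.
Sum = Δx · [f(1.65) + f(1.8) + f(1.95) + ...].
Sum ≈ 4.142168.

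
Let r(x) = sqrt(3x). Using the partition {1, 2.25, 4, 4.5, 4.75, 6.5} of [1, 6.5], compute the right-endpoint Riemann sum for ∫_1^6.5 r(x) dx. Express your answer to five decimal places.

Subinterval widths: 1.25, 1.75, 0.5, 0.25, 1.75.
Right endpoints: 2.25, 4, 4.5, 4.75, 6.5.
r(2.25) ≈ 2.59808, r(4) ≈ 3.46410, r(4.5) ≈ 3.67423, r(4.75) ≈ 3.77492, r(6.5) ≈ 4.41588.
Sum = Σ Δx_i · r(x_i).
Sum ≈ 19.81841.

19.81841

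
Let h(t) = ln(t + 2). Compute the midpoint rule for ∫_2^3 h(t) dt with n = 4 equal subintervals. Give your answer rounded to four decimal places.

1.5021

Δt = (3 − 2)/4 = 0.25.
Midpoints: 2.125, 2.375, 2.625, 2.875.
h(2.125) ≈ 1.4171, h(2.375) ≈ 1.4759, h(2.625) ≈ 1.5315, h(2.875) ≈ 1.5841.
Sum = Δt · [h(2.125) + h(2.375) + h(2.625) + h(2.875)].
Sum ≈ 1.5021.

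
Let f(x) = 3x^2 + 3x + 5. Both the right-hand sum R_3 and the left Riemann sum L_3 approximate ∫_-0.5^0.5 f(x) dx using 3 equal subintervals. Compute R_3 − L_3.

R_3 ≈ 5.805556.
L_3 ≈ 4.805556.
R_3 − L_3 = 1.

1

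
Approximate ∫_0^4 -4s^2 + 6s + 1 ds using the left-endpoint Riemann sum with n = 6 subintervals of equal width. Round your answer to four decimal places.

-21.1852

Δs = (4 − 0)/6 = 2/3.
Left endpoints: 0, 2/3, 4/3, 2, 8/3, 10/3.
f(0) = 1, f(2/3) = 29/9, f(4/3) = 17/9, f(2) = -3, f(8/3) = -103/9, f(10/3) = -211/9.
Sum = Δs · [f(0) + f(2/3) + f(4/3) + ...].
Sum ≈ -21.1852.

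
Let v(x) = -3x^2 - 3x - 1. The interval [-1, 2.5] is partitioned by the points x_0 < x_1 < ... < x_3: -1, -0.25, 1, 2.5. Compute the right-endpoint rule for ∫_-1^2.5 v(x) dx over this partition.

-49.953125

Subinterval widths: 0.75, 1.25, 1.5.
Right endpoints: -0.25, 1, 2.5.
v(-0.25) = -0.4375, v(1) = -7, v(2.5) = -27.25.
Sum = Σ Δx_i · v(x_i).
Sum = -49.953125.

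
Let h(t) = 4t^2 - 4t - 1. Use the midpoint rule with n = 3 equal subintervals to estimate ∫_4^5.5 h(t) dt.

106.375

Δt = (5.5 − 4)/3 = 0.5.
Midpoints: 4.25, 4.75, 5.25.
h(4.25) = 54.25, h(4.75) = 70.25, h(5.25) = 88.25.
Sum = Δt · [h(4.25) + h(4.75) + h(5.25)].
Sum = 106.375.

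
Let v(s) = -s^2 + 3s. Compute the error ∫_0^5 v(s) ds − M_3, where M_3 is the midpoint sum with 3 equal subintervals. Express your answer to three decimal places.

Exact integral: ∫_0^5 v(s) ds ≈ -4.16667.
M_3 ≈ -3.00926.
Error ≈ -4.16667 − (-3.00926) ≈ -1.157.

-1.157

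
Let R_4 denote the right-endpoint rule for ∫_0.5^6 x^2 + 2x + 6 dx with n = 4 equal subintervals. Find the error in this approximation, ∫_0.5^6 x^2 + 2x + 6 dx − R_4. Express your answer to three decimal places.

-33.874

Exact integral: ∫_0.5^6 f(x) dx ≈ 140.70833.
R_4 = 174.58203125.
Error ≈ 140.70833 − 174.58203125 ≈ -33.874.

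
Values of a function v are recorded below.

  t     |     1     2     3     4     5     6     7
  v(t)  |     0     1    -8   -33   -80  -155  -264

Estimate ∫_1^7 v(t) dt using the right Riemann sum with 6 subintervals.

Δt = 1.
Sum = 1·[1 + (-8) + (-33) + (-80) + (-155) + (-264)] = -539.

-539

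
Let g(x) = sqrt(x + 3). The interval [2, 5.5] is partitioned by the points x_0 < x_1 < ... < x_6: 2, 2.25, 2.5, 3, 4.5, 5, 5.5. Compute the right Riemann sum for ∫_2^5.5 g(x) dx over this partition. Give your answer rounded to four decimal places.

9.3637

Subinterval widths: 0.25, 0.25, 0.5, 1.5, 0.5, 0.5.
Right endpoints: 2.25, 2.5, 3, 4.5, 5, 5.5.
g(2.25) ≈ 2.2913, g(2.5) ≈ 2.3452, g(3) ≈ 2.4495, g(4.5) ≈ 2.7386, g(5) ≈ 2.8284, g(5.5) ≈ 2.9155.
Sum = Σ Δx_i · g(x_i).
Sum ≈ 9.3637.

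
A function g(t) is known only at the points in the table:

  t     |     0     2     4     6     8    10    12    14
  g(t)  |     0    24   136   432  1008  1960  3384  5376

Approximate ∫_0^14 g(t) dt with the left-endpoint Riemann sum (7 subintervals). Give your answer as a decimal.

13888

Δt = 2.
Sum = 2·[0 + 24 + 136 + 432 + 1008 + 1960 + 3384] = 13888.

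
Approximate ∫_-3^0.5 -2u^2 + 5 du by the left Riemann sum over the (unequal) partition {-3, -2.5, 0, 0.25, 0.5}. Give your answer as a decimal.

Subinterval widths: 0.5, 2.5, 0.25, 0.25.
Left endpoints: -3, -2.5, 0, 0.25.
f(-3) = -13, f(-2.5) = -7.5, f(0) = 5, f(0.25) = 4.875.
Sum = Σ Δu_i · f(u_i).
Sum = -22.78125.

-22.78125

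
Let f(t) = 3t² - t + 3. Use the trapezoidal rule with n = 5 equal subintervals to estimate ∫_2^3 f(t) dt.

19.52

Δt = (3 − 2)/5 = 0.2.
f(2) = 13, f(2.2) = 15.32, f(2.4) = 17.88, f(2.6) = 20.68, f(2.8) = 23.72, f(3) = 27.
T_5 = (Δt/2)·[f(t_0) + 2f(t_1) + ... + 2f(t_{4}) + f(t_5)].
Sum = 19.52.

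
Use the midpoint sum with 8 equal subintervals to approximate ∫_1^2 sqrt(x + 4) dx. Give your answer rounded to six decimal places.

2.344412

Δx = (2 − 1)/8 = 0.125.
Midpoints: 1.0625, 1.1875, 1.3125, 1.4375, 1.5625, 1.6875, 1.8125, 1.9375.
f(1.0625) ≈ 2.250000, f(1.1875) ≈ 2.277608, f(1.3125) ≈ 2.304886, f(1.4375) ≈ 2.331845, f(1.5625) ≈ 2.358495, f(1.6875) ≈ 2.384848, f(1.8125) ≈ 2.410913, f(1.9375) ≈ 2.436699.
Sum = Δx · [f(1.0625) + f(1.1875) + f(1.3125) + ...].
Sum ≈ 2.344412.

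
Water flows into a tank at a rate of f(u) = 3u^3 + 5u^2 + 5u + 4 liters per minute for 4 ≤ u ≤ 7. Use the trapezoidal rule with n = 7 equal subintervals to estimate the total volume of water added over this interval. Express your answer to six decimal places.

Δu = (7 − 4)/7 = 3/7.
f(4) = 296, f(31/7) = 131975/343, f(34/7) = 168074/343, f(37/7) = 210311/343, f(40/7) = 259172/343, f(43/7) = 315143/343, f(46/7) = 378710/343, f(7) = 1313.
T_7 = (Δu/2)·[f(u_0) + 2f(u_1) + ... + 2f(u_{6}) + f(u_7)].
Sum ≈ 2173.255102.

2173.255102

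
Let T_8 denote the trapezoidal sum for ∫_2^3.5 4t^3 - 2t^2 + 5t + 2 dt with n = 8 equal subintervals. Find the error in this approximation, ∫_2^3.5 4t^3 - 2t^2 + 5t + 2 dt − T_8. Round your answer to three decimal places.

Exact integral: ∫_2^3.5 f(t) dt = 134.4375.
T_8 ≈ 134.70996.
Error ≈ 134.4375 − 134.70996 ≈ -0.272.

-0.272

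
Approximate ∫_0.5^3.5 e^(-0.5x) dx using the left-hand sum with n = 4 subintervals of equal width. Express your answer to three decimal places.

1.451

Δx = (3.5 − 0.5)/4 = 0.75.
Left endpoints: 0.5, 1.25, 2, 2.75.
f(0.5) ≈ 0.779, f(1.25) ≈ 0.535, f(2) ≈ 0.368, f(2.75) ≈ 0.253.
Sum = Δx · [f(0.5) + f(1.25) + f(2) + f(2.75)].
Sum ≈ 1.451.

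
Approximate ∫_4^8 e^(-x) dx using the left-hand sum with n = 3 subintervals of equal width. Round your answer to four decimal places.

Δx = (8 − 4)/3 = 4/3.
Left endpoints: 4, 16/3, 20/3.
f(4) ≈ 0.0183, f(16/3) ≈ 0.0048, f(20/3) ≈ 0.0013.
Sum = Δx · [f(4) + f(16/3) + f(20/3)].
Sum ≈ 0.0326.

0.0326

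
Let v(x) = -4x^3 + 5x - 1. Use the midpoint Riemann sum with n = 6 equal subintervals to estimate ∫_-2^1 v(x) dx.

Δx = (1 − (-2))/6 = 0.5.
Midpoints: -1.75, -1.25, -0.75, -0.25, 0.25, 0.75.
v(-1.75) = 11.6875, v(-1.25) = 0.5625, v(-0.75) = -3.0625, v(-0.25) = -2.1875, v(0.25) = 0.1875, v(0.75) = 1.0625.
Sum = Δx · [v(-1.75) + v(-1.25) + v(-0.75) + ...].
Sum = 4.125.

4.125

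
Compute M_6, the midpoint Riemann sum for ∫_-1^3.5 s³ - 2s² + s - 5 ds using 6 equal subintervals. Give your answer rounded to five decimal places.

Δs = (3.5 − (-1))/6 = 0.75.
Midpoints: -0.625, 0.125, 0.875, 1.625, 2.375, 3.125.
f(-0.625) = -3405/512, f(0.125) = -2511/512, f(0.875) = -2553/512, f(1.625) = -2235/512, f(2.375) = -261/512, f(3.125) = 4665/512.
Sum = Δs · [f(-0.625) + f(0.125) + f(0.875) + ...].
Sum ≈ -9.22852.

-9.22852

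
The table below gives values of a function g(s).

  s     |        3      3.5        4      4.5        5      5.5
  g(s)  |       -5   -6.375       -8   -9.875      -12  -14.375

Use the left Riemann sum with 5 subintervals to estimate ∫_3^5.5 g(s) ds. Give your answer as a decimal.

-20.625

Δs = 0.5.
Sum = 0.5·[(-5) + (-6.375) + (-8) + (-9.875) + (-12)] = -20.625.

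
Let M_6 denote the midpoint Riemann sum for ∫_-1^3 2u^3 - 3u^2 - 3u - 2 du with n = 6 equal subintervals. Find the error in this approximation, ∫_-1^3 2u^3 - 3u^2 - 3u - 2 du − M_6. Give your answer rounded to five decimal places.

Exact integral: ∫_-1^3 f(u) du = -8.
M_6 ≈ -8.4444444.
Error ≈ -8 − (-8.4444444) ≈ 0.44444.

0.44444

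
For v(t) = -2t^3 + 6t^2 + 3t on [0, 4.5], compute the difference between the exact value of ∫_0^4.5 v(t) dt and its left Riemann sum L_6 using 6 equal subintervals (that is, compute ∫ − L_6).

-14.5546875

Exact integral: ∫_0^4.5 v(t) dt = 7.59375.
L_6 = 22.1484375.
Error = 7.59375 − 22.1484375 = -14.5546875.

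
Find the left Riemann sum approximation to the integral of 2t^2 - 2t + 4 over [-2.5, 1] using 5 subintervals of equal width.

Δt = (1 − (-2.5))/5 = 0.7.
Left endpoints: -2.5, -1.8, -1.1, -0.4, 0.3.
f(-2.5) = 21.5, f(-1.8) = 14.08, f(-1.1) = 8.62, f(-0.4) = 5.12, f(0.3) = 3.58.
Sum = Δt · [f(-2.5) + f(-1.8) + f(-1.1) + f(-0.4) + f(0.3)].
Sum = 37.03.

37.03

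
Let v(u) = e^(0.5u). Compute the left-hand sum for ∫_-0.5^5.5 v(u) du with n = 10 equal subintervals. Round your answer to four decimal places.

25.4911

Δu = (5.5 − (-0.5))/10 = 0.6.
Left endpoints: -0.5, 0.1, 0.7, 1.3, 1.9, 2.5, 3.1, 3.7, 4.3, 4.9.
v(-0.5) ≈ 0.7788, v(0.1) ≈ 1.0513, v(0.7) ≈ 1.4191, v(1.3) ≈ 1.9155, v(1.9) ≈ 2.5857, v(2.5) ≈ 3.4903, v(3.1) ≈ 4.7115, v(3.7) ≈ 6.3598, v(4.3) ≈ 8.5849, v(4.9) ≈ 11.5883.
Sum = Δu · [v(-0.5) + v(0.1) + v(0.7) + ...].
Sum ≈ 25.4911.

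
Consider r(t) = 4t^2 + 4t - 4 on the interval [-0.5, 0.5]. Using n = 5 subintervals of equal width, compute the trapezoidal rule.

Δt = (0.5 − (-0.5))/5 = 0.2.
r(-0.5) = -5, r(-0.3) = -4.84, r(-0.1) = -4.36, r(0.1) = -3.56, r(0.3) = -2.44, r(0.5) = -1.
T_5 = (Δt/2)·[r(t_0) + 2r(t_1) + ... + 2r(t_{4}) + r(t_5)].
Sum = -3.64.

-3.64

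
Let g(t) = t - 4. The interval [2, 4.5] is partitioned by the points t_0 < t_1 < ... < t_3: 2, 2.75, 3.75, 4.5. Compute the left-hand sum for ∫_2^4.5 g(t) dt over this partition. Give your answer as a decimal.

-2.9375

Subinterval widths: 0.75, 1, 0.75.
Left endpoints: 2, 2.75, 3.75.
g(2) = -2, g(2.75) = -1.25, g(3.75) = -0.25.
Sum = Σ Δt_i · g(t_i).
Sum = -2.9375.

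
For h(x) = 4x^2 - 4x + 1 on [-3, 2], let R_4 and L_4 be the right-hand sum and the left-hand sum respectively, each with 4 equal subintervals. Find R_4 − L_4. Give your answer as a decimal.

R_4 = 41.875.
L_4 = 91.875.
R_4 − L_4 = -50.

-50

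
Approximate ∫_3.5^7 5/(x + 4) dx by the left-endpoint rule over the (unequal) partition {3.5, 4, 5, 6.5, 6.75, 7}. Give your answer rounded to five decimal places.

2.02699

Subinterval widths: 0.5, 1, 1.5, 0.25, 0.25.
Left endpoints: 3.5, 4, 5, 6.5, 6.75.
f(3.5) = 2/3, f(4) = 0.625, f(5) = 5/9, f(6.5) = 10/21, f(6.75) = 20/43.
Sum = Σ Δx_i · f(x_i).
Sum ≈ 2.02699.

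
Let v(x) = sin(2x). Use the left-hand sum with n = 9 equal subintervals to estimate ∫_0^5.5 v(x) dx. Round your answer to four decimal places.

0.7398

Δx = (5.5 − 0)/9 = 11/18.
Left endpoints: 0, 11/18, 11/9, 11/6, 22/9, 55/18, 11/3, 77/18, 44/9.
v(0) ≈ 0.0000, v(11/18) ≈ 0.9399, v(11/9) ≈ 0.6420, v(11/6) ≈ -0.5013, v(22/9) ≈ -0.9845, v(55/18) ≈ -0.1712, v(11/3) ≈ 0.8675, v(77/18) ≈ 0.7638, v(44/9) ≈ -0.3457.
Sum = Δx · [v(0) + v(11/18) + v(11/9) + ...].
Sum ≈ 0.7398.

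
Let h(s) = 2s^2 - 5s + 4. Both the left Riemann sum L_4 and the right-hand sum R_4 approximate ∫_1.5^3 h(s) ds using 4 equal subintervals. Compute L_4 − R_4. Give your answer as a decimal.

L_4 = 3.8203125.
R_4 = 6.0703125.
L_4 − R_4 = -2.25.

-2.25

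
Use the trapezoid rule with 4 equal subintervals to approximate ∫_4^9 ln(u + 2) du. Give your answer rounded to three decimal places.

10.616

Δu = (9 − 4)/4 = 1.25.
f(4) ≈ 1.792, f(5.25) ≈ 1.981, f(6.5) ≈ 2.140, f(7.75) ≈ 2.277, f(9) ≈ 2.398.
T_4 = (Δu/2)·[f(u_0) + 2f(u_1) + 2f(u_2) + 2f(u_3) + f(u_4)].
Sum ≈ 10.616.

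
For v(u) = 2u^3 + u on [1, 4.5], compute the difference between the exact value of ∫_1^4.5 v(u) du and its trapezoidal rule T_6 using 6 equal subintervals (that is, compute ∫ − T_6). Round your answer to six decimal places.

Exact integral: ∫_1^4.5 v(u) du = 214.15625.
T_6 ≈ 217.43142361.
Error ≈ 214.15625 − 217.43142361 ≈ -3.275174.

-3.275174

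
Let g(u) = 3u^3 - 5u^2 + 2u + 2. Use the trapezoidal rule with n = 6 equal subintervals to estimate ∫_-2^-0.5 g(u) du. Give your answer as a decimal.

Δu = (-0.5 − (-2))/6 = 0.25.
g(-2) = -46, g(-1.75) = -32.890625, g(-1.5) = -22.375, g(-1.25) = -14.171875, g(-1) = -8, g(-0.75) = -3.578125, g(-0.5) = -0.625.
T_6 = (Δu/2)·[g(u_0) + 2g(u_1) + ... + 2g(u_{5}) + g(u_6)].
Sum = -26.08203125.

-26.08203125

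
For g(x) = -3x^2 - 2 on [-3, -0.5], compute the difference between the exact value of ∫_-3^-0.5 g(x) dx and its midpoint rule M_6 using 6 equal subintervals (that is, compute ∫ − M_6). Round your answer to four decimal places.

Exact integral: ∫_-3^-0.5 g(x) dx = -31.875.
M_6 ≈ -31.766493.
Error ≈ -31.875 − (-31.766493) ≈ -0.1085.

-0.1085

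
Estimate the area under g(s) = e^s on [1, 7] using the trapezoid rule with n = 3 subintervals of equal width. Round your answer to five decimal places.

Δs = (7 − 1)/3 = 2.
g(1) ≈ 2.71828, g(3) ≈ 20.08554, g(5) ≈ 148.41316, g(7) ≈ 1096.63316.
T_3 = (Δs/2)·[g(s_0) + 2g(s_1) + 2g(s_2) + g(s_3)].
Sum ≈ 1436.34883.

1436.34883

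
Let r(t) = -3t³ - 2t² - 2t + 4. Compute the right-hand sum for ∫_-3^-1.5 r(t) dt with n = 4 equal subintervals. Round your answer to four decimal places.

Δt = (-1.5 − (-3))/4 = 0.375.
Right endpoints: -2.625, -2.25, -1.875, -1.5.
r(-2.625) = 25463/512, r(-2.25) = 32.546875, r(-1.875) = 10493/512, r(-1.5) = 12.625.
Sum = Δt · [r(-2.625) + r(-2.25) + r(-1.875) + r(-1.5)].
Sum ≈ 43.2744.

43.2744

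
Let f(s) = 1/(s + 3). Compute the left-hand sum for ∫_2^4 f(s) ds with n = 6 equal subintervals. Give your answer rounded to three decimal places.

0.346

Δs = (4 − 2)/6 = 1/3.
Left endpoints: 2, 7/3, 8/3, 3, 10/3, 11/3.
f(2) = 0.2, f(7/3) = 0.1875, f(8/3) = 3/17, f(3) = 1/6, f(10/3) = 3/19, f(11/3) = 0.15.
Sum = Δs · [f(2) + f(7/3) + f(8/3) + ...].
Sum ≈ 0.346.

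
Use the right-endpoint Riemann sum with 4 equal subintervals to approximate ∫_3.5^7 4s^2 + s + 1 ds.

489.671875

Δs = (7 − 3.5)/4 = 0.875.
Right endpoints: 4.375, 5.25, 6.125, 7.
f(4.375) = 81.9375, f(5.25) = 116.5, f(6.125) = 157.1875, f(7) = 204.
Sum = Δs · [f(4.375) + f(5.25) + f(6.125) + f(7)].
Sum = 489.671875.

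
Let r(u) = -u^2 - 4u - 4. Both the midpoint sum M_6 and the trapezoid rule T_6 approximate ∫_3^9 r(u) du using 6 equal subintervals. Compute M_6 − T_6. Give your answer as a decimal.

M_6 = -401.5.
T_6 = -403.
M_6 − T_6 = 1.5.

1.5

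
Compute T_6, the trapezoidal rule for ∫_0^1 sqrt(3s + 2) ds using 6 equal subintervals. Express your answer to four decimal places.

Δs = (1 − 0)/6 = 1/6.
f(0) ≈ 1.4142, f(1/6) ≈ 1.5811, f(1/3) ≈ 1.7321, f(0.5) ≈ 1.8708, f(2/3) ≈ 2.0000, f(5/6) ≈ 2.1213, f(1) ≈ 2.2361.
T_6 = (Δs/2)·[f(s_0) + 2f(s_1) + ... + 2f(s_{5}) + f(s_6)].
Sum ≈ 1.8551.

1.8551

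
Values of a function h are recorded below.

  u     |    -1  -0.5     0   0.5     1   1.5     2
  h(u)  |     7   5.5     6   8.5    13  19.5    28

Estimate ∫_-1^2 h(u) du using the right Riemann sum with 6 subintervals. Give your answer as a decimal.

Δu = 0.5.
Sum = 0.5·[5.5 + 6 + 8.5 + 13 + 19.5 + 28] = 40.25.

40.25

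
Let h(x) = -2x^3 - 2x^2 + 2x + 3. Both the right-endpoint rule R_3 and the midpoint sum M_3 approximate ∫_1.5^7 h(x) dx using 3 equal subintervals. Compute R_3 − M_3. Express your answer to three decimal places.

-825.363

R_3 ≈ -2144.13426.
M_3 ≈ -1318.77141.
R_3 − M_3 ≈ -825.363.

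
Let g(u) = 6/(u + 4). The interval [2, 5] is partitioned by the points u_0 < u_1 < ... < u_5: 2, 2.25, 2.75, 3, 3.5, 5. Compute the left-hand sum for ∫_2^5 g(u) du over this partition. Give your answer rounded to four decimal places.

2.5808

Subinterval widths: 0.25, 0.5, 0.25, 0.5, 1.5.
Left endpoints: 2, 2.25, 2.75, 3, 3.5.
g(2) = 1, g(2.25) = 0.96, g(2.75) = 8/9, g(3) = 6/7, g(3.5) = 0.8.
Sum = Σ Δu_i · g(u_i).
Sum ≈ 2.5808.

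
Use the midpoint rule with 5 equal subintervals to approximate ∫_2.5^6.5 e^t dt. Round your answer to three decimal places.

Δt = (6.5 − 2.5)/5 = 0.8.
Midpoints: 2.9, 3.7, 4.5, 5.3, 6.1.
f(2.9) ≈ 18.174, f(3.7) ≈ 40.447, f(4.5) ≈ 90.017, f(5.3) ≈ 200.337, f(6.1) ≈ 445.858.
Sum = Δt · [f(2.9) + f(3.7) + f(4.5) + f(5.3) + f(6.1)].
Sum ≈ 635.867.

635.867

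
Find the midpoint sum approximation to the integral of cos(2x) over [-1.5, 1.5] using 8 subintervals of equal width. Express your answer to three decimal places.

0.144

Δx = (1.5 − (-1.5))/8 = 0.375.
Midpoints: -1.3125, -0.9375, -0.5625, -0.1875, 0.1875, 0.5625, 0.9375, 1.3125.
f(-1.3125) ≈ -0.870, f(-0.9375) ≈ -0.300, f(-0.5625) ≈ 0.431, f(-0.1875) ≈ 0.931, f(0.1875) ≈ 0.931, f(0.5625) ≈ 0.431, f(0.9375) ≈ -0.300, f(1.3125) ≈ -0.870.
Sum = Δx · [f(-1.3125) + f(-0.9375) + f(-0.5625) + ...].
Sum ≈ 0.144.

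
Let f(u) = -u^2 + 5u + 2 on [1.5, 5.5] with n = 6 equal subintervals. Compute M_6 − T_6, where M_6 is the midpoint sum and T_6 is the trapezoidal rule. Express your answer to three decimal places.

0.444

M_6 ≈ 23.81481.
T_6 ≈ 23.37037.
M_6 − T_6 ≈ 0.444.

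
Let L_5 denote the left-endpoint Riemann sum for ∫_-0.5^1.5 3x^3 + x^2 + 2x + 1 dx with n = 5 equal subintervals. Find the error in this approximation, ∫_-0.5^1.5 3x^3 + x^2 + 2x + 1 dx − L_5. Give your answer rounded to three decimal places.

3.007

Exact integral: ∫_-0.5^1.5 f(x) dx ≈ 8.91667.
L_5 = 5.91.
Error ≈ 8.91667 − 5.91 ≈ 3.007.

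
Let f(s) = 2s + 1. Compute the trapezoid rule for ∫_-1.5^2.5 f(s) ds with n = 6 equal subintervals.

8

Δs = (2.5 − (-1.5))/6 = 2/3.
f(-1.5) = -2, f(-5/6) = -2/3, f(-1/6) = 2/3, f(0.5) = 2, f(7/6) = 10/3, f(11/6) = 14/3, f(2.5) = 6.
T_6 = (Δs/2)·[f(s_0) + 2f(s_1) + ... + 2f(s_{5}) + f(s_6)].
Sum = 8.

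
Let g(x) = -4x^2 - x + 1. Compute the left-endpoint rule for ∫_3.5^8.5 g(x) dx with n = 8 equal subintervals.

Δx = (8.5 − 3.5)/8 = 0.625.
Left endpoints: 3.5, 4.125, 4.75, 5.375, 6, 6.625, 7.25, 7.875.
g(3.5) = -51.5, g(4.125) = -71.1875, g(4.75) = -94, g(5.375) = -119.9375, g(6) = -149, g(6.625) = -181.1875, g(7.25) = -216.5, g(7.875) = -254.9375.
Sum = Δx · [g(3.5) + g(4.125) + g(4.75) + ...].
Sum = -711.40625.

-711.40625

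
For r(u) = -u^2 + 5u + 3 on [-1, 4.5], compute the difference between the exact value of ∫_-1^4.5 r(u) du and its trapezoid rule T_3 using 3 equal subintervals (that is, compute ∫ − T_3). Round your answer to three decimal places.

3.081

Exact integral: ∫_-1^4.5 r(u) du ≈ 33.91667.
T_3 ≈ 30.83565.
Error ≈ 33.91667 − 30.83565 ≈ 3.081.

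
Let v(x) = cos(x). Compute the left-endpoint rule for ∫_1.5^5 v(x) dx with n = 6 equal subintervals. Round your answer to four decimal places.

-1.9627

Δx = (5 − 1.5)/6 = 7/12.
Left endpoints: 1.5, 25/12, 8/3, 3.25, 23/6, 53/12.
v(1.5) ≈ 0.0707, v(25/12) ≈ -0.4904, v(8/3) ≈ -0.8893, v(3.25) ≈ -0.9941, v(23/6) ≈ -0.7701, v(53/12) ≈ -0.2914.
Sum = Δx · [v(1.5) + v(25/12) + v(8/3) + ...].
Sum ≈ -1.9627.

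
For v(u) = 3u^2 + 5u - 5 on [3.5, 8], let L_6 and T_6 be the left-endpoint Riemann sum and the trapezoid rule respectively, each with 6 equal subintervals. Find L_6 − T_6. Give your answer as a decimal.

-66.65625

L_6 = 510.609375.
T_6 = 577.265625.
L_6 − T_6 = -66.65625.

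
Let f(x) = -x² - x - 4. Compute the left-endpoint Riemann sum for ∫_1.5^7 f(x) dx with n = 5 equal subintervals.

Δx = (7 − 1.5)/5 = 1.1.
Left endpoints: 1.5, 2.6, 3.7, 4.8, 5.9.
f(1.5) = -7.75, f(2.6) = -13.36, f(3.7) = -21.39, f(4.8) = -31.84, f(5.9) = -44.71.
Sum = Δx · [f(1.5) + f(2.6) + f(3.7) + f(4.8) + f(5.9)].
Sum = -130.955.

-130.955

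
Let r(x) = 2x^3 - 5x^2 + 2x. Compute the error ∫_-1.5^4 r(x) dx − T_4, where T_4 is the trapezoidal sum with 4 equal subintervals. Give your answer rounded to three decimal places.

Exact integral: ∫_-1.5^4 r(x) dx ≈ 26.92708.
T_4 ≈ 31.25977.
Error ≈ 26.92708 − 31.25977 ≈ -4.333.

-4.333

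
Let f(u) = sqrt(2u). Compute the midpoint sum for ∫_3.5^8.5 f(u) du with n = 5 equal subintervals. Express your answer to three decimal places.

Δu = (8.5 − 3.5)/5 = 1.
Midpoints: 4, 5, 6, 7, 8.
f(4) ≈ 2.828, f(5) ≈ 3.162, f(6) ≈ 3.464, f(7) ≈ 3.742, f(8) ≈ 4.000.
Sum = Δu · [f(4) + f(5) + f(6) + f(7) + f(8)].
Sum ≈ 17.196.

17.196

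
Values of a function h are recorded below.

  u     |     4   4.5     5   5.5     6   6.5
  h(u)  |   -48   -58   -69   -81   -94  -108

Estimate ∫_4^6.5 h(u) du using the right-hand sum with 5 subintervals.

Δu = 0.5.
Sum = 0.5·[(-58) + (-69) + (-81) + (-94) + (-108)] = -205.

-205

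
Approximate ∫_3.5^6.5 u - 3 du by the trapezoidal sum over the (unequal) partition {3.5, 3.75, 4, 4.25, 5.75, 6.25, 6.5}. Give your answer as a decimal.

6

Subinterval widths: 0.25, 0.25, 0.25, 1.5, 0.5, 0.25.
f(3.5) = 0.5, f(3.75) = 0.75, f(4) = 1, f(4.25) = 1.25, f(5.75) = 2.75, f(6.25) = 3.25, f(6.5) = 3.5.
On each subinterval the trapezoid contributes (Δu_i/2)·[f(u_{i-1}) + f(u_i)].
Sum = 6.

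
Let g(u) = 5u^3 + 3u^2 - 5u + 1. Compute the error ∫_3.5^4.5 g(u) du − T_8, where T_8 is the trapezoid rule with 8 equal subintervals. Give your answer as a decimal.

Exact integral: ∫_3.5^4.5 g(u) du = 354.25.
T_8 = 354.4140625.
Error = 354.25 − 354.4140625 = -0.1640625.

-0.1640625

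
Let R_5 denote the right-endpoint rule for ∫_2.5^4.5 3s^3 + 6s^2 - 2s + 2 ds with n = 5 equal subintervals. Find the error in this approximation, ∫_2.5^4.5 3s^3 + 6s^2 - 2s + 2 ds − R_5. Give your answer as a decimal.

-63.3

Exact integral: ∫_2.5^4.5 f(s) ds = 419.25.
R_5 = 482.55.
Error = 419.25 − 482.55 = -63.3.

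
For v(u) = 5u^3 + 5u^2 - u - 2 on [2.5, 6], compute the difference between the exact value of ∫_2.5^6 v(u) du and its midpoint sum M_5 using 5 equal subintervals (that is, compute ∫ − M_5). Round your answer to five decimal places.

Exact integral: ∫_2.5^6 v(u) du ≈ 1883.2552083.
M_5 = 1873.4296875.
Error ≈ 1883.2552083 − 1873.4296875 ≈ 9.82552.

9.82552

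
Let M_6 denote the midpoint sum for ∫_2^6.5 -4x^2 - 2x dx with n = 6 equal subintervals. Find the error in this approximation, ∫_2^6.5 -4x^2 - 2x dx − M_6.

Exact integral: ∫_2^6.5 f(x) dx = -393.75.
M_6 = -392.90625.
Error = -393.75 − (-392.90625) = -0.84375.

-0.84375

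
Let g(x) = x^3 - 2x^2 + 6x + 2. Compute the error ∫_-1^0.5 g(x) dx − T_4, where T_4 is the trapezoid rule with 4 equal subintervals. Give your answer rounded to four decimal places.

Exact integral: ∫_-1^0.5 g(x) dx = -0.234375.
T_4 ≈ -0.331055.
Error ≈ -0.234375 − (-0.331055) ≈ 0.0967.

0.0967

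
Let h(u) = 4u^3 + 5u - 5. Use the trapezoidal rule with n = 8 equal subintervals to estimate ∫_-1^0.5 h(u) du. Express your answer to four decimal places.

-10.3389

Δu = (0.5 − (-1))/8 = 0.1875.
h(-1) = -14, h(-0.8125) = -11477/1024, h(-0.625) = -9.1015625, h(-0.4375) = -7703/1024, h(-0.25) = -6.3125, h(-0.0625) = -5441/1024, h(0.125) = -4.3671875, h(0.3125) = -3395/1024, h(0.5) = -2.
T_8 = (Δu/2)·[h(u_0) + 2h(u_1) + ... + 2h(u_{7}) + h(u_8)].
Sum ≈ -10.3389.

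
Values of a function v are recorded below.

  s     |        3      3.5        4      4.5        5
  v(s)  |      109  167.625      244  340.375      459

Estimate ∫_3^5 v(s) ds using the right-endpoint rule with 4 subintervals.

Δs = 0.5.
Sum = 0.5·[167.625 + 244 + 340.375 + 459] = 605.5.

605.5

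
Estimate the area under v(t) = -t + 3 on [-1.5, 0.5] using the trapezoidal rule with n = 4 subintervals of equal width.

Δt = (0.5 − (-1.5))/4 = 0.5.
v(-1.5) = 4.5, v(-1) = 4, v(-0.5) = 3.5, v(0) = 3, v(0.5) = 2.5.
T_4 = (Δt/2)·[v(t_0) + 2v(t_1) + 2v(t_2) + 2v(t_3) + v(t_4)].
Sum = 7.

7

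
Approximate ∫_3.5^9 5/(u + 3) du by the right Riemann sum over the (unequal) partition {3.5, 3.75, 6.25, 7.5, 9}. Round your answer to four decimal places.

2.7568

Subinterval widths: 0.25, 2.5, 1.25, 1.5.
Right endpoints: 3.75, 6.25, 7.5, 9.
f(3.75) = 20/27, f(6.25) = 20/37, f(7.5) = 10/21, f(9) = 5/12.
Sum = Σ Δu_i · f(u_i).
Sum ≈ 2.7568.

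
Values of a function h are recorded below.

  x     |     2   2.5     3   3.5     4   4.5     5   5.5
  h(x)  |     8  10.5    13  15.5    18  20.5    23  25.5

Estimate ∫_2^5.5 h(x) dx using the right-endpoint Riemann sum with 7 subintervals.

Δx = 0.5.
Sum = 0.5·[10.5 + 13 + 15.5 + 18 + 20.5 + 23 + 25.5] = 63.

63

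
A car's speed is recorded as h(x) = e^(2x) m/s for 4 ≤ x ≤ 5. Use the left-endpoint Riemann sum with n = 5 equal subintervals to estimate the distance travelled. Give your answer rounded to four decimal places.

7744.8359

Δx = (5 − 4)/5 = 0.2.
Left endpoints: 4, 4.2, 4.4, 4.6, 4.8.
h(4) ≈ 2980.9580, h(4.2) ≈ 4447.0667, h(4.4) ≈ 6634.2440, h(4.6) ≈ 9897.1291, h(4.8) ≈ 14764.7816.
Sum = Δx · [h(4) + h(4.2) + h(4.4) + h(4.6) + h(4.8)].
Sum ≈ 7744.8359.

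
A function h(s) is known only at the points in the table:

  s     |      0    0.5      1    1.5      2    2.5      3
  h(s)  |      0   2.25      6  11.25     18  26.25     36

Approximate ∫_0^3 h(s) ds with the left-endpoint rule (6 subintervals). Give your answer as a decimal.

Δs = 0.5.
Sum = 0.5·[0 + 2.25 + 6 + 11.25 + 18 + 26.25] = 31.875.

31.875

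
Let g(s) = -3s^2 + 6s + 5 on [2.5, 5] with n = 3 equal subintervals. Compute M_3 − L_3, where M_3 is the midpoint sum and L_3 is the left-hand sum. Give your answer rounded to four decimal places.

-15.8854

M_3 ≈ -40.190972.
L_3 ≈ -24.305556.
M_3 − L_3 ≈ -15.8854.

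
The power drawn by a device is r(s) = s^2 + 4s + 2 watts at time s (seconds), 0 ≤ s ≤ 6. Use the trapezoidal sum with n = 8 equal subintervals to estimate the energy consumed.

Δs = (6 − 0)/8 = 0.75.
r(0) = 2, r(0.75) = 5.5625, r(1.5) = 10.25, r(2.25) = 16.0625, r(3) = 23, r(3.75) = 31.0625, r(4.5) = 40.25, r(5.25) = 50.5625, r(6) = 62.
T_8 = (Δs/2)·[r(s_0) + 2r(s_1) + ... + 2r(s_{7}) + r(s_8)].
Sum = 156.5625.

156.5625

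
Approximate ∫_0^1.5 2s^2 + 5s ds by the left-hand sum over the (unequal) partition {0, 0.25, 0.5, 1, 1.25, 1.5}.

5.9375

Subinterval widths: 0.25, 0.25, 0.5, 0.25, 0.25.
Left endpoints: 0, 0.25, 0.5, 1, 1.25.
f(0) = 0, f(0.25) = 1.375, f(0.5) = 3, f(1) = 7, f(1.25) = 9.375.
Sum = Σ Δs_i · f(s_i).
Sum = 5.9375.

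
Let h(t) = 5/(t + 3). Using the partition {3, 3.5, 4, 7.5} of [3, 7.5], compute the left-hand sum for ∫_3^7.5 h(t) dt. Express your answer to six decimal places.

3.301282

Subinterval widths: 0.5, 0.5, 3.5.
Left endpoints: 3, 3.5, 4.
h(3) = 5/6, h(3.5) = 10/13, h(4) = 5/7.
Sum = Σ Δt_i · h(t_i).
Sum ≈ 3.301282.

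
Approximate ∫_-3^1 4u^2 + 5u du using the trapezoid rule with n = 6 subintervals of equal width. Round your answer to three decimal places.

18.519

Δu = (1 − (-3))/6 = 2/3.
f(-3) = 21, f(-7/3) = 91/9, f(-5/3) = 25/9, f(-1) = -1, f(-1/3) = -11/9, f(1/3) = 19/9, f(1) = 9.
T_6 = (Δu/2)·[f(u_0) + 2f(u_1) + ... + 2f(u_{5}) + f(u_6)].
Sum ≈ 18.519.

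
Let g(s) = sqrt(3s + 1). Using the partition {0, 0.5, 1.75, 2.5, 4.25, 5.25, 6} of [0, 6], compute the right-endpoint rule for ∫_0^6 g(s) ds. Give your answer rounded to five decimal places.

19.95320

Subinterval widths: 0.5, 1.25, 0.75, 1.75, 1, 0.75.
Right endpoints: 0.5, 1.75, 2.5, 4.25, 5.25, 6.
g(0.5) ≈ 1.58114, g(1.75) ≈ 2.50000, g(2.5) ≈ 2.91548, g(4.25) ≈ 3.70810, g(5.25) ≈ 4.09268, g(6) ≈ 4.35890.
Sum = Σ Δs_i · g(s_i).
Sum ≈ 19.95320.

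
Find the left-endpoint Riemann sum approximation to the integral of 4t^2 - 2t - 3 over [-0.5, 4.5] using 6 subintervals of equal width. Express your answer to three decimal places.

59.815

Δt = (4.5 − (-0.5))/6 = 5/6.
Left endpoints: -0.5, 1/3, 7/6, 2, 17/6, 11/3.
f(-0.5) = -1, f(1/3) = -29/9, f(7/6) = 1/9, f(2) = 9, f(17/6) = 211/9, f(11/3) = 391/9.
Sum = Δt · [f(-0.5) + f(1/3) + f(7/6) + ...].
Sum ≈ 59.815.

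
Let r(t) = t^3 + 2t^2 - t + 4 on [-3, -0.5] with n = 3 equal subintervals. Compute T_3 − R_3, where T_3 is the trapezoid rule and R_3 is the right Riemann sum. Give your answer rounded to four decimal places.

-2.8646

T_3 ≈ 11.116898.
R_3 ≈ 13.981481.
T_3 − R_3 ≈ -2.8646.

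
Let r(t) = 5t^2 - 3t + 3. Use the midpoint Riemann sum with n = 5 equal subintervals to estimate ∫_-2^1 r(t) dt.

28.05

Δt = (1 − (-2))/5 = 0.6.
Midpoints: -1.7, -1.1, -0.5, 0.1, 0.7.
r(-1.7) = 22.55, r(-1.1) = 12.35, r(-0.5) = 5.75, r(0.1) = 2.75, r(0.7) = 3.35.
Sum = Δt · [r(-1.7) + r(-1.1) + r(-0.5) + r(0.1) + r(0.7)].
Sum = 28.05.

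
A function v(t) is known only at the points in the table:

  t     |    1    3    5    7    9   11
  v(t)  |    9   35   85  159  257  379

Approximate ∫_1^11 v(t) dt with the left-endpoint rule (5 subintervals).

1090

Δt = 2.
Sum = 2·[9 + 35 + 85 + 159 + 257] = 1090.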